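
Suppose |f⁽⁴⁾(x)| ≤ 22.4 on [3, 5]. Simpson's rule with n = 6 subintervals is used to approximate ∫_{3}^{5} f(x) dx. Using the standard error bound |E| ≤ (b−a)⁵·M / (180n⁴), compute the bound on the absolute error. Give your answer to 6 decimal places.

0.003073

|E| ≤ (2)⁵·22.4 / (180·6⁴) = 716.8/233280 = 0.003073.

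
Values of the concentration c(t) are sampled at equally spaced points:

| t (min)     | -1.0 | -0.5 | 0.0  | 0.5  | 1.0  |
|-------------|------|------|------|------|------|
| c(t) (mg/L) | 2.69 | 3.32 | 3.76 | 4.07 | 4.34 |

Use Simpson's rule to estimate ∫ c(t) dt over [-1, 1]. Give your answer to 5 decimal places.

h = 0.5, n = 4.
(h/3)·[y₀ + 4y₁ + 2y₂ + 4y₃ + y₄] = 0.166667·(44.11) = 7.35167.

7.35167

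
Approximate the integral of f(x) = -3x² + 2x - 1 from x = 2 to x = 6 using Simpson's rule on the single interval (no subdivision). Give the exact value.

-180

S = (b−a)/6 · [f(2) + 4f(4) + f(6)] = 0.666667·[(-9) + 4·(-41) + (-97)] = -180.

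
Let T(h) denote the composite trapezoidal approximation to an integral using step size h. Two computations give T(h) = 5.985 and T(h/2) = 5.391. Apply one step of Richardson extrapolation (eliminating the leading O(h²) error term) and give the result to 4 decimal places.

R = (4·T(h/2) − T(h)) / 3 = (4·5.391 − 5.985)/3 = (15.579)/3 = 5.1930.

5.1930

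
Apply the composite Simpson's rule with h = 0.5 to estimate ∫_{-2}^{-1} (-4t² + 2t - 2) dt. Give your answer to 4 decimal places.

h = (-1 − (-2))/2 = 0.5.
Nodes t₀,…,t₂ = -2, -1.5, -1.
f(t) = -4t² + 2t - 2: f₀=-22, f₁=-14, f₂=-8.
(h/3)·[f₀ + 4f₁ + f₂] = 0.166667·(-86) = -14.3333.

-14.3333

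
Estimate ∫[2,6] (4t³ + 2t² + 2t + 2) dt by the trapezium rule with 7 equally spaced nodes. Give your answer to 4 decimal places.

1473.4815

h = (6 − 2)/6 = 0.666667.
Nodes t₀,…,t₆ = 2, 2.666667, 3.333333, 4, 4.666667, 5.333333, 6.
f(t) = 4t³ + 2t² + 2t + 2: f₀=46, f₁=97.407407, f₂=179.037037, f₃=298, f₄=461.407407, f₅=676.370370, f₆=950.
(h/2)·[f₀ + 2f₁ + 2f₂ + 2f₃ + 2f₄ + 2f₅ + f₆] = 0.333333·(4420.444444) = 1473.4815.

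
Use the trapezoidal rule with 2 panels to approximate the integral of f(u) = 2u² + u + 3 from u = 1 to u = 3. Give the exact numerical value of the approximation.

28

h = (3 − 1)/2 = 1.
Nodes u₀,…,u₂ = 1, 2, 3.
f(u) = 2u² + u + 3: f₀=6, f₁=13, f₂=24.
(h/2)·[f₀ + 2f₁ + f₂] = 0.5·(56) = 28.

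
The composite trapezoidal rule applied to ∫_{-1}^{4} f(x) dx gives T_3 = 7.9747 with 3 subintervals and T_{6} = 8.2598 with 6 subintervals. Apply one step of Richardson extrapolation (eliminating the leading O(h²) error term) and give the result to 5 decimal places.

R = (4·T_{6} − T_3) / 3 = (4·8.2598 − 7.9747)/3 = (25.0645)/3 = 8.35483.

8.35483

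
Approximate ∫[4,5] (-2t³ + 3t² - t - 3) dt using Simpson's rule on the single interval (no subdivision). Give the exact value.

S = (b−a)/6 · [f(4) + 4f(4.5) + f(5)] = 0.166667·[(-87) + 4·(-129) + (-183)] = -131.

-131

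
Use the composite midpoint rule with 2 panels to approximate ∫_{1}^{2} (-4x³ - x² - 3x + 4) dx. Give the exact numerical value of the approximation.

h = (2 − 1)/2 = 0.5.
Midpoints m₁,…,m₂ = 1.25, 1.75.
f(m₁)=-9.125, f(m₂)=-25.75.
h·[f(m₁) + f(m₂)] = 0.5·(-34.875) = -17.4375.

-17.4375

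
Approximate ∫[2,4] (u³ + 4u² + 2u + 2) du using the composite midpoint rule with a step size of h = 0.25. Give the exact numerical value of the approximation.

150.53125

h = (4 − 2)/8 = 0.25.
Midpoints m₁,…,m₈ = 2.125, 2.375, 2.625, 2.875, 3.125, 3.375, 3.625, 3.875.
f(m₁)=33.908203125, f(m₂)=42.708984375, f(m₃)=52.900390625, f(m₄)=64.576171875, f(m₅)=77.830078125, f(m₆)=92.755859375, f(m₇)=109.447265625, f(m₈)=127.998046875.
h·[f(m₁) + f(m₂) + f(m₃) + f(m₄) + f(m₅) + f(m₆) + f(m₇) + f(m₈)] = 0.25·(602.125) = 150.53125.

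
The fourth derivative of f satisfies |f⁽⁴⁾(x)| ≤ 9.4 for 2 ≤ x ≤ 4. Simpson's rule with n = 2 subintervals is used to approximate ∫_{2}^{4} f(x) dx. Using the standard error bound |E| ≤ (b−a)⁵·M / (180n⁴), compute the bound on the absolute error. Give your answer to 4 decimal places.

|E| ≤ (2)⁵·9.4 / (180·2⁴) = 300.8/2880 = 0.1044.

0.1044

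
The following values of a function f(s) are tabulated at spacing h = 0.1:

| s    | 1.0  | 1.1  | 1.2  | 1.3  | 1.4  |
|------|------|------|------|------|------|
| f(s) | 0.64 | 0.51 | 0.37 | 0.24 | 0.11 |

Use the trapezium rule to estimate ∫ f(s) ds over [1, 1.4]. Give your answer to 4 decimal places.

0.1495

h = 0.1, n = 4.
(h/2)·[y₀ + 2y₁ + 2y₂ + 2y₃ + y₄] = 0.05·(2.99) = 0.1495.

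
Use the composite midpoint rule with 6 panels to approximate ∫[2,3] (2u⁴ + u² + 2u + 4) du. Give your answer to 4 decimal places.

99.5551

h = (3 − 2)/6 = 0.166667.
Midpoints m₁,…,m₆ = 2.083333, 2.25, 2.416667, 2.583333, 2.75, 2.916667.
f(m₁)=50.182967, f(m₂)=64.8203125, f(m₃)=82.891300, f(m₄)=104.914448, f(m₅)=131.4453125, f(m₆)=163.076485.
h·[f(m₁) + f(m₂) + f(m₃) + f(m₄) + f(m₅) + f(m₆)] = 0.166667·(597.330826) = 99.5551.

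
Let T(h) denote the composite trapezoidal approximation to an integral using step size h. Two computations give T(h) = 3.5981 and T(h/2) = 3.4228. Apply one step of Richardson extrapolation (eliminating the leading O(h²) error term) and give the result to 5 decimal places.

3.36437

R = (4·T(h/2) − T(h)) / 3 = (4·3.4228 − 3.5981)/3 = (10.0931)/3 = 3.36437.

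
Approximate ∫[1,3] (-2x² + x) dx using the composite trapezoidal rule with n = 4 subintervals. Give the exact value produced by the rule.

h = (3 − 1)/4 = 0.5.
Nodes x₀,…,x₄ = 1, 1.5, 2, 2.5, 3.
f(x) = -2x² + x: f₀=-1, f₁=-3, f₂=-6, f₃=-10, f₄=-15.
(h/2)·[f₀ + 2f₁ + 2f₂ + 2f₃ + f₄] = 0.25·(-54) = -13.5.

-13.5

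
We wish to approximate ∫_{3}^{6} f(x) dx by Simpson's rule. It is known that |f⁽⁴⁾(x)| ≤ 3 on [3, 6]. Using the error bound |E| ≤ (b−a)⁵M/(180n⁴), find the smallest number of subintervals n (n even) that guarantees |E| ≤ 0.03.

Need 729/(180n⁴) ≤ 0.03.
n⁴ ≥ 729/(180·0.03) = 135 ⇒ n ≥ 3.4087, so the smallest even n is 4. (n must be even for Simpson's rule.)

4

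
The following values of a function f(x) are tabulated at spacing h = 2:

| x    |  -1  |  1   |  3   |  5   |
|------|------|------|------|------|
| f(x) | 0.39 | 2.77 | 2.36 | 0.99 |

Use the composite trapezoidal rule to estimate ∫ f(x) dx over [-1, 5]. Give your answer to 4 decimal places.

h = 2, n = 3.
(h/2)·[y₀ + 2y₁ + 2y₂ + y₃] = 1·(11.64) = 11.6400.

11.6400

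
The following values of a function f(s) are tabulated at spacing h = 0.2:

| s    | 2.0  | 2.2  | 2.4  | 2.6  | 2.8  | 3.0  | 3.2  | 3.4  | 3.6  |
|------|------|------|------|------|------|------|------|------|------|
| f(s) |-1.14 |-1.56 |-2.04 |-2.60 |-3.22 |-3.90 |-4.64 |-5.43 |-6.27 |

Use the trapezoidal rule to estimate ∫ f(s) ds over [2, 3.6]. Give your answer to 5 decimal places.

-5.41900

h = 0.2, n = 8.
(h/2)·[y₀ + 2y₁ + 2y₂ + 2y₃ + 2y₄ + 2y₅ + 2y₆ + 2y₇ + y₈] = 0.1·(-54.19) = -5.41900.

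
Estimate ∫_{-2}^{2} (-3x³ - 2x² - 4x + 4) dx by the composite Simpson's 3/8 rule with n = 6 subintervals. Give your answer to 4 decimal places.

h = (2 − (-2))/6 = 0.666667.
Nodes x₀,…,x₆ = -2, -1.333333, -0.666667, 0, 0.666667, 1.333333, 2.
f(x) = -3x³ - 2x² - 4x + 4: f₀=28, f₁=12.888889, f₂=6.666667, f₃=4, f₄=-0.444444, f₅=-12, f₆=-36.
(3h/8)·[f₀ + 3f₁ + 3f₂ + 2f₃ + 3f₄ + 3f₅ + f₆] = 0.25·(21.333333) = 5.3333.

5.3333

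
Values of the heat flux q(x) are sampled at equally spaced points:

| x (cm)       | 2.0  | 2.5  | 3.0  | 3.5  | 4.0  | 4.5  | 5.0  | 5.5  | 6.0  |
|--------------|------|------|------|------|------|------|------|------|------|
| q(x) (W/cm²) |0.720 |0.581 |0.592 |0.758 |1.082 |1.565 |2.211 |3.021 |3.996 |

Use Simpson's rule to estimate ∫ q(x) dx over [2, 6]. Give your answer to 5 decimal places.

h = 0.5, n = 8.
(h/3)·[y₀ + 4y₁ + 2y₂ + 4y₃ + 2y₄ + 4y₅ + 2y₆ + 4y₇ + y₈] = 0.166667·(36.186) = 6.03100.

6.03100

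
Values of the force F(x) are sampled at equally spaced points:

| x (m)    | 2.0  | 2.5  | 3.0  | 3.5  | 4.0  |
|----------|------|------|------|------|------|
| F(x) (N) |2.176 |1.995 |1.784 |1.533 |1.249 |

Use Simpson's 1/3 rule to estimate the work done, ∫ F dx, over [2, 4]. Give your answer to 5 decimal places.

3.51750

h = 0.5, n = 4.
(h/3)·[y₀ + 4y₁ + 2y₂ + 4y₃ + y₄] = 0.166667·(21.105) = 3.51750.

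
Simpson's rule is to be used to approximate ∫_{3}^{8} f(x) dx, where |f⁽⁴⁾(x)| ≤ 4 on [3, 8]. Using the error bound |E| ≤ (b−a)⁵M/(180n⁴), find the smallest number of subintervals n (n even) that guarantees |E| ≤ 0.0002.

26

Need 12500/(180n⁴) ≤ 0.0002.
n⁴ ≥ 12500/(180·0.0002) = 347222 ⇒ n ≥ 24.2746, so the smallest even n is 26. (n must be even for Simpson's rule.)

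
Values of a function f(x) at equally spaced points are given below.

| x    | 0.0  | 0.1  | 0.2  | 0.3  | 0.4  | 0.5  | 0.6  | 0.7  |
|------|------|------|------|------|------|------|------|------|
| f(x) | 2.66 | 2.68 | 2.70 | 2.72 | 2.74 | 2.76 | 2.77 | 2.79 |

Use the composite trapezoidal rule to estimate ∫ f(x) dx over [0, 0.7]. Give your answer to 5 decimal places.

h = 0.1, n = 7.
(h/2)·[y₀ + 2y₁ + 2y₂ + 2y₃ + 2y₄ + 2y₅ + 2y₆ + y₇] = 0.05·(38.19) = 1.90950.

1.90950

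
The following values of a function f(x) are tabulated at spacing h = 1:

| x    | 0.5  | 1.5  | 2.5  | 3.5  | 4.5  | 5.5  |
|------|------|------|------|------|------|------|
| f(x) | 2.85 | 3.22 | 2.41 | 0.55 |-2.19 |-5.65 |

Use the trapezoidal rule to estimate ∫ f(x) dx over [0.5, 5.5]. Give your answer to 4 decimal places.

h = 1, n = 5.
(h/2)·[y₀ + 2y₁ + 2y₂ + 2y₃ + 2y₄ + y₅] = 0.5·(5.18) = 2.5900.

2.5900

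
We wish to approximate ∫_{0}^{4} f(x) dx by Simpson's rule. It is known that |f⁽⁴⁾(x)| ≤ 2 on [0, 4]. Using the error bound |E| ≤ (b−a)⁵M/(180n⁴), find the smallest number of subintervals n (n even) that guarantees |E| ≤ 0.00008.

Need 2048/(180n⁴) ≤ 0.00008.
n⁴ ≥ 2048/(180·0.00008) = 142222 ⇒ n ≥ 19.4197, so the smallest even n is 20. (n must be even for Simpson's rule.)

20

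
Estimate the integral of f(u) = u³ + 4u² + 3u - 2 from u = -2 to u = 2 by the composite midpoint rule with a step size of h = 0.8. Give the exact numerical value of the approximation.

h = (2 − (-2))/5 = 0.8.
Midpoints m₁,…,m₅ = -1.6, -0.8, 0, 0.8, 1.6.
f(m₁)=-0.656, f(m₂)=-2.352, f(m₃)=-2, f(m₄)=3.472, f(m₅)=17.136.
h·[f(m₁) + f(m₂) + f(m₃) + f(m₄) + f(m₅)] = 0.8·(15.6) = 12.48.

12.48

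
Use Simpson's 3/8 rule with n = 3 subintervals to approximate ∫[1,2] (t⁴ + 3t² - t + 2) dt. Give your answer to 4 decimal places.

h = (2 − 1)/3 = 0.333333.
Nodes t₀,…,t₃ = 1, 1.333333, 1.666667, 2.
f(t) = t⁴ + 3t² - t + 2: f₀=5, f₁=9.160494, f₂=16.382716, f₃=28.
(3h/8)·[f₀ + 3f₁ + 3f₂ + f₃] = 0.125·(109.629630) = 13.7037.

13.7037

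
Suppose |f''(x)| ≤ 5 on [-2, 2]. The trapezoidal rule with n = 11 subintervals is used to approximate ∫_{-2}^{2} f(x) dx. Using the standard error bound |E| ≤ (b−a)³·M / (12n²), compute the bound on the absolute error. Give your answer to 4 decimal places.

0.2204

|E| ≤ (4)³·5 / (12·11²) = 320/1452 = 0.2204.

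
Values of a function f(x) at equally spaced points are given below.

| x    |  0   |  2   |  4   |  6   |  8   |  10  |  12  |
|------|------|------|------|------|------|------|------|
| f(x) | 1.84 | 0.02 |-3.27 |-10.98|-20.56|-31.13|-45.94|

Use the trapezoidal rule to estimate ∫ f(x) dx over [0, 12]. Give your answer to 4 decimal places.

h = 2, n = 6.
(h/2)·[y₀ + 2y₁ + 2y₂ + 2y₃ + 2y₄ + 2y₅ + y₆] = 1·(-175.94) = -175.9400.

-175.9400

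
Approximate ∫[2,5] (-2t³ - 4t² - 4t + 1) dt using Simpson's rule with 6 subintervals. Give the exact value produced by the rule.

-499.5

h = (5 − 2)/6 = 0.5.
Nodes t₀,…,t₆ = 2, 2.5, 3, 3.5, 4, 4.5, 5.
f(t) = -2t³ - 4t² - 4t + 1: f₀=-39, f₁=-65.25, f₂=-101, f₃=-147.75, f₄=-207, f₅=-280.25, f₆=-369.
(h/3)·[f₀ + 4f₁ + 2f₂ + 4f₃ + 2f₄ + 4f₅ + f₆] = 0.166667·(-2997) = -499.5.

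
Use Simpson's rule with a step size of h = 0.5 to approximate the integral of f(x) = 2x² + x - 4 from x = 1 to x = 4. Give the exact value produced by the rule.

37.5

h = (4 − 1)/6 = 0.5.
Nodes x₀,…,x₆ = 1, 1.5, 2, 2.5, 3, 3.5, 4.
f(x) = 2x² + x - 4: f₀=-1, f₁=2, f₂=6, f₃=11, f₄=17, f₅=24, f₆=32.
(h/3)·[f₀ + 4f₁ + 2f₂ + 4f₃ + 2f₄ + 4f₅ + f₆] = 0.166667·(225) = 37.5.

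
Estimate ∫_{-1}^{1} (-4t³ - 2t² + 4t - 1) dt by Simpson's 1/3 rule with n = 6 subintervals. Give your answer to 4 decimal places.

h = (1 − (-1))/6 = 0.333333.
Nodes t₀,…,t₆ = -1, -0.666667, -0.333333, 0, 0.333333, 0.666667, 1.
f(t) = -4t³ - 2t² + 4t - 1: f₀=-3, f₁=-3.370370, f₂=-2.407407, f₃=-1, f₄=-0.037037, f₅=-0.407407, f₆=-3.
(h/3)·[f₀ + 4f₁ + 2f₂ + 4f₃ + 2f₄ + 4f₅ + f₆] = 0.111111·(-30) = -3.3333.

-3.3333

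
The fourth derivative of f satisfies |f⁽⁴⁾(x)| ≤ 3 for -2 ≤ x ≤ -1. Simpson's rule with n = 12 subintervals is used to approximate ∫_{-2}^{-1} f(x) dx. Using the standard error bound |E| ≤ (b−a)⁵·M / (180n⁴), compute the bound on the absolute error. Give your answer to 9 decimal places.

|E| ≤ (1)⁵·3 / (180·12⁴) = 3/3732480 = 0.000000804.

0.000000804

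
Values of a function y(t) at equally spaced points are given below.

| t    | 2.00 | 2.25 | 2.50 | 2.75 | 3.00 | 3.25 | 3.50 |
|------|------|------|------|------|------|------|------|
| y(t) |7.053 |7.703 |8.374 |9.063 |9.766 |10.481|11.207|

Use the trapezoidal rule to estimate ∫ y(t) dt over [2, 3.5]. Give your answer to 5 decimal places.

13.62925

h = 0.25, n = 6.
(h/2)·[y₀ + 2y₁ + 2y₂ + 2y₃ + 2y₄ + 2y₅ + y₆] = 0.125·(109.034) = 13.62925.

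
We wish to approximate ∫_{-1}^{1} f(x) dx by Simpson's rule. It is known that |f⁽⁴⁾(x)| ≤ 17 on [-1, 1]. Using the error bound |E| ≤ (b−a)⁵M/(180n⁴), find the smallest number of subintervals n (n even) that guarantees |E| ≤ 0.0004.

10

Need 544/(180n⁴) ≤ 0.0004.
n⁴ ≥ 544/(180·0.0004) = 7555.56 ⇒ n ≥ 9.3232, so the smallest even n is 10. (n must be even for Simpson's rule.)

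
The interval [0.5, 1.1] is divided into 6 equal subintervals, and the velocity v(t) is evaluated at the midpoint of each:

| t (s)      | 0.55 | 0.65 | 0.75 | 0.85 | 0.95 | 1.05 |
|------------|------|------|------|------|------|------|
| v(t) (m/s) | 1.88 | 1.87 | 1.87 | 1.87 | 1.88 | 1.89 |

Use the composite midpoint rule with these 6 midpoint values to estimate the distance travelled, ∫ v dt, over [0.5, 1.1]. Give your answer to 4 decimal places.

1.1260

h = 0.1, n = 6.
h·[y(m₁) + y(m₂) + y(m₃) + y(m₄) + y(m₅) + y(m₆)] = 0.1·(11.26) = 1.1260.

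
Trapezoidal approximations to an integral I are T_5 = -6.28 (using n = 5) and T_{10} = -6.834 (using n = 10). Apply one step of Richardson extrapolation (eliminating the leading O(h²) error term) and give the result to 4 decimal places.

R = (4·T_{10} − T_5) / 3 = (4·(-6.834) − (-6.28))/3 = (-21.056)/3 = -7.0187.

-7.0187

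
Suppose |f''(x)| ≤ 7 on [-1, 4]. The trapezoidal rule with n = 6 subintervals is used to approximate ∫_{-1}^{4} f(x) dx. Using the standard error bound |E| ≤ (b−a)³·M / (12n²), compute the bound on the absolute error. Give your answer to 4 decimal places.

2.0255

|E| ≤ (5)³·7 / (12·6²) = 875/432 = 2.0255.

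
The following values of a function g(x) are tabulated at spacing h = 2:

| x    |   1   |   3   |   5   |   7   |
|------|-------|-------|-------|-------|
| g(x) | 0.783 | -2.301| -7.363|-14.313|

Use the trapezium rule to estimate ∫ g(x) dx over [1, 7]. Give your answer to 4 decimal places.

h = 2, n = 3.
(h/2)·[y₀ + 2y₁ + 2y₂ + y₃] = 1·(-32.858) = -32.8580.

-32.8580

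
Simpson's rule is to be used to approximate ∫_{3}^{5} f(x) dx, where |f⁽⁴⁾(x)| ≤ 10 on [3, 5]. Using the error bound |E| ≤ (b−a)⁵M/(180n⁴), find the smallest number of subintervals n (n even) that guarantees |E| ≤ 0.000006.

24

Need 320/(180n⁴) ≤ 0.000006.
n⁴ ≥ 320/(180·0.000006) = 296296 ⇒ n ≥ 23.3309, so the smallest even n is 24. (n must be even for Simpson's rule.)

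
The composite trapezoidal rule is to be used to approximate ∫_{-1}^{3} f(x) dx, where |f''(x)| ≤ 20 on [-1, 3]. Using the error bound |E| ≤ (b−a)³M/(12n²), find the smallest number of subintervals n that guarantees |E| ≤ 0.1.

33

Need 1280/(12n²) ≤ 0.1.
n² ≥ 1280/(12·0.1) = 1066.67 ⇒ n ≥ 32.6599, so the smallest n is 33.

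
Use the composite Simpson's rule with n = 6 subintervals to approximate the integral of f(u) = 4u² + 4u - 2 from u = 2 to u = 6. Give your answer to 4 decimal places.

h = (6 − 2)/6 = 0.666667.
Nodes u₀,…,u₆ = 2, 2.666667, 3.333333, 4, 4.666667, 5.333333, 6.
f(u) = 4u² + 4u - 2: f₀=22, f₁=37.111111, f₂=55.777778, f₃=78, f₄=103.777778, f₅=133.111111, f₆=166.
(h/3)·[f₀ + 4f₁ + 2f₂ + 4f₃ + 2f₄ + 4f₅ + f₆] = 0.222222·(1500) = 333.3333.

333.3333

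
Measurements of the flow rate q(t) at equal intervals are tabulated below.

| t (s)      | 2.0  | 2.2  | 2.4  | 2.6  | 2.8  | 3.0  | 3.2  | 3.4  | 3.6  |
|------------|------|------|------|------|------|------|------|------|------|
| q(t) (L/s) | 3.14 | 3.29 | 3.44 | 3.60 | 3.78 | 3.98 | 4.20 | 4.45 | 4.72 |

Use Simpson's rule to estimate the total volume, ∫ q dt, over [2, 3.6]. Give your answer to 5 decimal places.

h = 0.2, n = 8.
(h/3)·[y₀ + 4y₁ + 2y₂ + 4y₃ + 2y₄ + 4y₅ + 2y₆ + 4y₇ + y₈] = 0.066667·(91.98) = 6.13200.

6.13200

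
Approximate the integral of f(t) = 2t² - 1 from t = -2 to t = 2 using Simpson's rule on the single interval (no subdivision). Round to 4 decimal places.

6.6667

S = (b−a)/6 · [f(-2) + 4f(0) + f(2)] = 0.666667·[7 + 4·(-1) + 7] = 6.6667.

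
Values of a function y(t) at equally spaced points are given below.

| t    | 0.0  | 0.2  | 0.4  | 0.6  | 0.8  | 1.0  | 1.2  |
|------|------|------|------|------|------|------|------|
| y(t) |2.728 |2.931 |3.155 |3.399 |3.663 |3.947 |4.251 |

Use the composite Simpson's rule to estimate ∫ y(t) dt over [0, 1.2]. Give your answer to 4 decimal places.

4.1149

h = 0.2, n = 6.
(h/3)·[y₀ + 4y₁ + 2y₂ + 4y₃ + 2y₄ + 4y₅ + y₆] = 0.066667·(61.723) = 4.1149.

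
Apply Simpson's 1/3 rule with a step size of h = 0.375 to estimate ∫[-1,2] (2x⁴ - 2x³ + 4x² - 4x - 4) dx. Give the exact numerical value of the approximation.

-0.2841796875

h = (2 − (-1))/8 = 0.375.
Nodes x₀,…,x₈ = -1, -0.625, -0.25, 0.125, 0.5, 0.875, 1.25, 1.625, 2.
f(x) = 2x⁴ - 2x³ + 4x² - 4x - 4: f₀=8, f₁=0.85595703125, f₂=-2.7109375, f₃=-4.44091796875, f₄=-5.125, f₅=-4.60498046875, f₆=-1.7734375, f₇=5.42626953125, f₈=20.
(h/3)·[f₀ + 4f₁ + 2f₂ + 4f₃ + 2f₄ + 4f₅ + 2f₆ + 4f₇ + f₈] = 0.125·(-2.2734375) = -0.2841796875.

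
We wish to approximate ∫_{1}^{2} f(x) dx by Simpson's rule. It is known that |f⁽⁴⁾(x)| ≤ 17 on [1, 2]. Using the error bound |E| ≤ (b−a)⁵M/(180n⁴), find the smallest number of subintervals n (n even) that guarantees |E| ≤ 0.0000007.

Need 17/(180n⁴) ≤ 0.0000007.
n⁴ ≥ 17/(180·0.0000007) = 134921 ⇒ n ≥ 19.1655, so the smallest even n is 20. (n must be even for Simpson's rule.)

20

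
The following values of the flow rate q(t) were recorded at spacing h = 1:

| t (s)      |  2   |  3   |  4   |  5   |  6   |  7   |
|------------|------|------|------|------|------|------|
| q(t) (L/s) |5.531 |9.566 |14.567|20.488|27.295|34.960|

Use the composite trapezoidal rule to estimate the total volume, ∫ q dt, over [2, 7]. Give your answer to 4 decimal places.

92.1615

h = 1, n = 5.
(h/2)·[y₀ + 2y₁ + 2y₂ + 2y₃ + 2y₄ + y₅] = 0.5·(184.323) = 92.1615.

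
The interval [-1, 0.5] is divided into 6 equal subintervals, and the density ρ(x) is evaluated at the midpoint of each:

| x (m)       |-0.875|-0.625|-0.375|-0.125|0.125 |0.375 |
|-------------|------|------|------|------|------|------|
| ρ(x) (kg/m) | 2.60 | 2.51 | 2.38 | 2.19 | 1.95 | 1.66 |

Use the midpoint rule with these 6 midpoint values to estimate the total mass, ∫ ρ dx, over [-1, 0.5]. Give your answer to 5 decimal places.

3.32250

h = 0.25, n = 6.
h·[y(m₁) + y(m₂) + y(m₃) + y(m₄) + y(m₅) + y(m₆)] = 0.25·(13.29) = 3.32250.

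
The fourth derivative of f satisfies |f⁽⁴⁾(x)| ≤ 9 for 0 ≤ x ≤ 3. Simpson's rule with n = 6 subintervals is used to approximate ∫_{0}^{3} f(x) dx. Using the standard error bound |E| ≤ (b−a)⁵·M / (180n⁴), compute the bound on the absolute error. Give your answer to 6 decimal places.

0.009375

|E| ≤ (3)⁵·9 / (180·6⁴) = 2187/233280 = 0.009375.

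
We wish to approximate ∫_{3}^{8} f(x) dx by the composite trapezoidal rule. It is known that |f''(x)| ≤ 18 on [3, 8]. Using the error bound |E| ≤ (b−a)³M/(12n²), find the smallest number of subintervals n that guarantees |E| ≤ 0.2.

Need 2250/(12n²) ≤ 0.2.
n² ≥ 2250/(12·0.2) = 937.5 ⇒ n ≥ 30.6186, so the smallest n is 31.

31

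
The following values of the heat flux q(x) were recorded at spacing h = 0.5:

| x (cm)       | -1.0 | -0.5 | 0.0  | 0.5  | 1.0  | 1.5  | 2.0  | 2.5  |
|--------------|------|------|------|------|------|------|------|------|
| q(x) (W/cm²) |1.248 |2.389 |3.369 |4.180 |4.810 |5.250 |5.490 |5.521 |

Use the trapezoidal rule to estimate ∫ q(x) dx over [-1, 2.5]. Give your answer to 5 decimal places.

14.43625

h = 0.5, n = 7.
(h/2)·[y₀ + 2y₁ + 2y₂ + 2y₃ + 2y₄ + 2y₅ + 2y₆ + y₇] = 0.25·(57.745) = 14.43625.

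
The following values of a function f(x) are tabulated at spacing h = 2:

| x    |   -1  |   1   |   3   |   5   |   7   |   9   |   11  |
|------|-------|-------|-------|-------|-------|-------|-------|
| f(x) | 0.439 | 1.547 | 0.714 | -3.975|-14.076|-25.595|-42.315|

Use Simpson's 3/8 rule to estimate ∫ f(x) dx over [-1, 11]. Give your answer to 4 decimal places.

h = 2, n = 6.
(3h/8)·[y₀ + 3y₁ + 3y₂ + 2y₃ + 3y₄ + 3y₅ + y₆] = 0.75·(-162.056) = -121.5420.

-121.5420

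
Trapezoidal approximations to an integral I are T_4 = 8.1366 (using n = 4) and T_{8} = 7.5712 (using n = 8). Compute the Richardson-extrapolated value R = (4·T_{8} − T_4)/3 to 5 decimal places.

7.38273

R = (4·T_{8} − T_4) / 3 = (4·7.5712 − 8.1366)/3 = (22.1482)/3 = 7.38273.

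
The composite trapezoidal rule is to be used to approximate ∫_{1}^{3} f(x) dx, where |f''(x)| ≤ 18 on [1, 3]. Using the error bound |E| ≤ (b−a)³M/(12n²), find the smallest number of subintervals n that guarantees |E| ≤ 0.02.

Need 144/(12n²) ≤ 0.02.
n² ≥ 144/(12·0.02) = 600 ⇒ n ≥ 24.4949, so the smallest n is 25.

25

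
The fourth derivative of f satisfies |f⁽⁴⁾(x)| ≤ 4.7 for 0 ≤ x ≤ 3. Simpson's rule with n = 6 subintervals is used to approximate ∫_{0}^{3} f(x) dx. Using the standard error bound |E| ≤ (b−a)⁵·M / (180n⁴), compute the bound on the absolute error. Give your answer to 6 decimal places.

|E| ≤ (3)⁵·4.7 / (180·6⁴) = 1142.1/233280 = 0.004896.

0.004896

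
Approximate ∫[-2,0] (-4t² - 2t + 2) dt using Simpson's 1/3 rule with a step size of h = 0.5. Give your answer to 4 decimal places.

h = (0 − (-2))/4 = 0.5.
Nodes t₀,…,t₄ = -2, -1.5, -1, -0.5, 0.
f(t) = -4t² - 2t + 2: f₀=-10, f₁=-4, f₂=0, f₃=2, f₄=2.
(h/3)·[f₀ + 4f₁ + 2f₂ + 4f₃ + f₄] = 0.166667·(-16) = -2.6667.

-2.6667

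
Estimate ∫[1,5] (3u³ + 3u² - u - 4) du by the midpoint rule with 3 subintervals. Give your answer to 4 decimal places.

546.2222

h = (5 − 1)/3 = 1.333333.
Midpoints m₁,…,m₃ = 1.666667, 3, 4.333333.
f(m₁)=16.555556, f(m₂)=101, f(m₃)=292.111111.
h·[f(m₁) + f(m₂) + f(m₃)] = 1.333333·(409.666667) = 546.2222.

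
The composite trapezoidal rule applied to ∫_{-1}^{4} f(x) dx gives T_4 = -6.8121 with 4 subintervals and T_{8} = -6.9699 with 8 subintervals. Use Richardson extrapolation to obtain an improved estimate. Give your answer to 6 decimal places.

-7.022500

R = (4·T_{8} − T_4) / 3 = (4·(-6.9699) − (-6.8121))/3 = (-21.0675)/3 = -7.022500.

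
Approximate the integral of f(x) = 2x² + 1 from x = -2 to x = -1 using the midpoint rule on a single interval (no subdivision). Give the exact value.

5.5

M = (b−a)·f(-1.5) = 1·(5.5) = 5.5.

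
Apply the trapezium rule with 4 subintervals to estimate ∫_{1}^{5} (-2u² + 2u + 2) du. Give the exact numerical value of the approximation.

h = (5 − 1)/4 = 1.
Nodes u₀,…,u₄ = 1, 2, 3, 4, 5.
f(u) = -2u² + 2u + 2: f₀=2, f₁=-2, f₂=-10, f₃=-22, f₄=-38.
(h/2)·[f₀ + 2f₁ + 2f₂ + 2f₃ + f₄] = 0.5·(-104) = -52.

-52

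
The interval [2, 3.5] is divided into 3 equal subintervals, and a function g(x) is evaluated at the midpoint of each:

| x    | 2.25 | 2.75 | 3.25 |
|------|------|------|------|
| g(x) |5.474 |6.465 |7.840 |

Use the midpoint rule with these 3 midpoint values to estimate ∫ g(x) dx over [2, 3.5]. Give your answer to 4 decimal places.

9.8895

h = 0.5, n = 3.
h·[y(m₁) + y(m₂) + y(m₃)] = 0.5·(19.779) = 9.8895.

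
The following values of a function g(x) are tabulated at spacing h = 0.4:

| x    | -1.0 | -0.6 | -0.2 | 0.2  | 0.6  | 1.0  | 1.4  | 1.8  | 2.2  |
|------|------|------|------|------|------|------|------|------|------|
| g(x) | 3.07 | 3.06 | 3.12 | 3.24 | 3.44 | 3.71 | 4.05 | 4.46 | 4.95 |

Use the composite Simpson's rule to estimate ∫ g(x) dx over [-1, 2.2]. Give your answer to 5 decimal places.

h = 0.4, n = 8.
(h/3)·[y₀ + 4y₁ + 2y₂ + 4y₃ + 2y₄ + 4y₅ + 2y₆ + 4y₇ + y₈] = 0.133333·(87.12) = 11.61600.

11.61600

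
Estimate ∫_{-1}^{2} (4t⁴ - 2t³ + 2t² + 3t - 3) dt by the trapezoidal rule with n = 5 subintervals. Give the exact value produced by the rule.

24.48816

h = (2 − (-1))/5 = 0.6.
Nodes t₀,…,t₅ = -1, -0.4, 0.2, 0.8, 1.4, 2.
f(t) = 4t⁴ - 2t³ + 2t² + 3t - 3: f₀=2, f₁=-3.6496, f₂=-2.3296, f₃=1.2944, f₄=14.9984, f₅=59.
(h/2)·[f₀ + 2f₁ + 2f₂ + 2f₃ + 2f₄ + f₅] = 0.3·(81.6272) = 24.48816.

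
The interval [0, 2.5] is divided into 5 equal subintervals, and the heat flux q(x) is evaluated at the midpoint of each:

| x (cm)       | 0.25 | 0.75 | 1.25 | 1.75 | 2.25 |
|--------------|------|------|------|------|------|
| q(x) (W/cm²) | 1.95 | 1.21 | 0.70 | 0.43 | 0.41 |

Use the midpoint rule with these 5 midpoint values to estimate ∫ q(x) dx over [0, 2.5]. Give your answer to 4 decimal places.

2.3500

h = 0.5, n = 5.
h·[y(m₁) + y(m₂) + y(m₃) + y(m₄) + y(m₅)] = 0.5·(4.70) = 2.3500.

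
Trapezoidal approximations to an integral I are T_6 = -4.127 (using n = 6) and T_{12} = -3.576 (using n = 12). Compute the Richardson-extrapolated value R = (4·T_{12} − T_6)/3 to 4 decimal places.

R = (4·T_{12} − T_6) / 3 = (4·(-3.576) − (-4.127))/3 = (-10.177)/3 = -3.3923.

-3.3923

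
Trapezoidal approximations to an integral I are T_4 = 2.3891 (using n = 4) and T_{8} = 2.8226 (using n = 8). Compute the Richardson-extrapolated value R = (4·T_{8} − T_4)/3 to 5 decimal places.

2.96710

R = (4·T_{8} − T_4) / 3 = (4·2.8226 − 2.3891)/3 = (8.9013)/3 = 2.96710.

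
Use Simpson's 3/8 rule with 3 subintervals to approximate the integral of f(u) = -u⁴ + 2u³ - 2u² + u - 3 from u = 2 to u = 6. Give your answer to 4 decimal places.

-1047.2593

h = (6 − 2)/3 = 1.333333.
Nodes u₀,…,u₃ = 2, 3.333333, 4.666667, 6.
f(u) = -u⁴ + 2u³ - 2u² + u - 3: f₀=-9, f₁=-71.271605, f₂=-312.901235, f₃=-933.
(3h/8)·[f₀ + 3f₁ + 3f₂ + f₃] = 0.5·(-2094.518519) = -1047.2593.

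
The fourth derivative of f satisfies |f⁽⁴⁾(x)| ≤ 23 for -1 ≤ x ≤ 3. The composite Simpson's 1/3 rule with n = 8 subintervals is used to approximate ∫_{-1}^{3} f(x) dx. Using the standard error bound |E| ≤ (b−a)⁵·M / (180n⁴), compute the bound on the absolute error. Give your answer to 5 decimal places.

0.03194

|E| ≤ (4)⁵·23 / (180·8⁴) = 23552/737280 = 0.03194.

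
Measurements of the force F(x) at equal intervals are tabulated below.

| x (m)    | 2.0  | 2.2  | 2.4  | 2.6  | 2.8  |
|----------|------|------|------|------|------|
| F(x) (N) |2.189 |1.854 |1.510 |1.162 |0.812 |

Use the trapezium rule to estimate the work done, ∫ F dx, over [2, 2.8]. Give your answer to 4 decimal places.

h = 0.2, n = 4.
(h/2)·[y₀ + 2y₁ + 2y₂ + 2y₃ + y₄] = 0.1·(12.053) = 1.2053.

1.2053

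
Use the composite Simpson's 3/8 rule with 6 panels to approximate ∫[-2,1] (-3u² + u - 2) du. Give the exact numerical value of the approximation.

h = (1 − (-2))/6 = 0.5.
Nodes u₀,…,u₆ = -2, -1.5, -1, -0.5, 0, 0.5, 1.
f(u) = -3u² + u - 2: f₀=-16, f₁=-10.25, f₂=-6, f₃=-3.25, f₄=-2, f₅=-2.25, f₆=-4.
(3h/8)·[f₀ + 3f₁ + 3f₂ + 2f₃ + 3f₄ + 3f₅ + f₆] = 0.1875·(-88) = -16.5.

-16.5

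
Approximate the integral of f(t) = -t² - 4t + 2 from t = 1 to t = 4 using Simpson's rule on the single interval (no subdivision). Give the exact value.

S = (b−a)/6 · [f(1) + 4f(2.5) + f(4)] = 0.5·[(-3) + 4·(-14.25) + (-30)] = -45.

-45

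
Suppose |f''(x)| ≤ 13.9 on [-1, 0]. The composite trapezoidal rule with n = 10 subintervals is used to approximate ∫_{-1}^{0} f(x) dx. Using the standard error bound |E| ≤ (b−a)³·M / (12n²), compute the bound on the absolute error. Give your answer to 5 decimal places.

0.01158

|E| ≤ (1)³·13.9 / (12·10²) = 13.9/1200 = 0.01158.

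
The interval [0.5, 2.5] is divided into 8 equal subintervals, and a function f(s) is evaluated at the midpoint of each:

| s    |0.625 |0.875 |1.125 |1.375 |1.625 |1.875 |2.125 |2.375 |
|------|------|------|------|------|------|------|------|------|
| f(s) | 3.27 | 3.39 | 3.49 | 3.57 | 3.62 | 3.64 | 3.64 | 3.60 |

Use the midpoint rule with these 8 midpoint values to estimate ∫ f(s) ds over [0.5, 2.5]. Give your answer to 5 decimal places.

h = 0.25, n = 8.
h·[y(m₁) + y(m₂) + y(m₃) + y(m₄) + y(m₅) + y(m₆) + y(m₇) + y(m₈)] = 0.25·(28.22) = 7.05500.

7.05500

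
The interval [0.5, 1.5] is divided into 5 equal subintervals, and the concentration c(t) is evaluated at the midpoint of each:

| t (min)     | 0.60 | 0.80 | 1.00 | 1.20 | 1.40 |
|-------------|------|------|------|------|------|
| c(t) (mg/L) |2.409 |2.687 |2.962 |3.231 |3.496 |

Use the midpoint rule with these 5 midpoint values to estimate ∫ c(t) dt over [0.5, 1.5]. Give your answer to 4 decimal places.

h = 0.2, n = 5.
h·[y(m₁) + y(m₂) + y(m₃) + y(m₄) + y(m₅)] = 0.2·(14.785) = 2.9570.

2.9570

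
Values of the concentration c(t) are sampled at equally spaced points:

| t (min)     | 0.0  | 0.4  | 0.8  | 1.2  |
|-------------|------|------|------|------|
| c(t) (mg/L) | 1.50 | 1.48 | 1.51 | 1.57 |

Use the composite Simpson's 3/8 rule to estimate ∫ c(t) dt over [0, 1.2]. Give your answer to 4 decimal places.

h = 0.4, n = 3.
(3h/8)·[y₀ + 3y₁ + 3y₂ + y₃] = 0.15·(12.04) = 1.8060.

1.8060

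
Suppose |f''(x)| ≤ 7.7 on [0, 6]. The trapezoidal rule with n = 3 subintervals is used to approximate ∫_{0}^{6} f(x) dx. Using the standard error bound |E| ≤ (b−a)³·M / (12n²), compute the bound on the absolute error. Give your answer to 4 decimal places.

|E| ≤ (6)³·7.7 / (12·3²) = 1663.2/108 = 15.4000.

15.4000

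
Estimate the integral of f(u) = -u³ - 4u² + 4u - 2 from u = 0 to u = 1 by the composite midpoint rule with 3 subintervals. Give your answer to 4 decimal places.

-1.5324

h = (1 − 0)/3 = 0.333333.
Midpoints m₁,…,m₃ = 0.166667, 0.5, 0.833333.
f(m₁)=-1.449074, f(m₂)=-1.125, f(m₃)=-2.023148.
h·[f(m₁) + f(m₂) + f(m₃)] = 0.333333·(-4.597222) = -1.5324.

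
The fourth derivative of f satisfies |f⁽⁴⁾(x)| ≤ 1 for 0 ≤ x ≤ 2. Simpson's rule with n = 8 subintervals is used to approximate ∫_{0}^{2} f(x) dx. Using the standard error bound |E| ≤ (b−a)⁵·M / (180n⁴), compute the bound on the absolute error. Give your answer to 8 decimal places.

0.00004340

|E| ≤ (2)⁵·1 / (180·8⁴) = 32/737280 = 0.00004340.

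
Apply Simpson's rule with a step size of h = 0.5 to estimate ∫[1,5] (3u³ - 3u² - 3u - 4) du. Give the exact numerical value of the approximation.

h = (5 − 1)/8 = 0.5.
Nodes u₀,…,u₈ = 1, 1.5, 2, 2.5, 3, 3.5, 4, 4.5, 5.
f(u) = 3u³ - 3u² - 3u - 4: f₀=-7, f₁=-5.125, f₂=2, f₃=16.625, f₄=41, f₅=77.375, f₆=128, f₇=195.125, f₈=281.
(h/3)·[f₀ + 4f₁ + 2f₂ + 4f₃ + 2f₄ + 4f₅ + 2f₆ + 4f₇ + f₈] = 0.166667·(1752) = 292.

292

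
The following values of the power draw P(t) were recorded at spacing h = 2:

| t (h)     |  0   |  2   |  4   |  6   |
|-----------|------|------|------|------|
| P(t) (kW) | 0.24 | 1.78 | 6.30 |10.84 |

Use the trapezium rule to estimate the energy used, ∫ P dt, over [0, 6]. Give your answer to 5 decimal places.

27.24000

h = 2, n = 3.
(h/2)·[y₀ + 2y₁ + 2y₂ + y₃] = 1·(27.24) = 27.24000.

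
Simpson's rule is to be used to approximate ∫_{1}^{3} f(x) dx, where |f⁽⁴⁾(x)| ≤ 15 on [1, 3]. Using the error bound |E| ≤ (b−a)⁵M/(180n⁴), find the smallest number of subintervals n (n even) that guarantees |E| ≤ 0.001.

Need 480/(180n⁴) ≤ 0.001.
n⁴ ≥ 480/(180·0.001) = 2666.67 ⇒ n ≥ 7.1861, so the smallest even n is 8. (n must be even for Simpson's rule.)

8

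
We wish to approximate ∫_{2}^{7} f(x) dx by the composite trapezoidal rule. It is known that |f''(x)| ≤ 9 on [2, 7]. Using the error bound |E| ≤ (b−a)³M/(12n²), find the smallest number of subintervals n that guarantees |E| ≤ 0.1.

31

Need 1125/(12n²) ≤ 0.1.
n² ≥ 1125/(12·0.1) = 937.5 ⇒ n ≥ 30.6186, so the smallest n is 31.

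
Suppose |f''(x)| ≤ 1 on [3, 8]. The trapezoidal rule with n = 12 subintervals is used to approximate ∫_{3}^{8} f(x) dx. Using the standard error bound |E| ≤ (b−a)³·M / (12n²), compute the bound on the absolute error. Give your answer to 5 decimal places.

0.07234

|E| ≤ (5)³·1 / (12·12²) = 125/1728 = 0.07234.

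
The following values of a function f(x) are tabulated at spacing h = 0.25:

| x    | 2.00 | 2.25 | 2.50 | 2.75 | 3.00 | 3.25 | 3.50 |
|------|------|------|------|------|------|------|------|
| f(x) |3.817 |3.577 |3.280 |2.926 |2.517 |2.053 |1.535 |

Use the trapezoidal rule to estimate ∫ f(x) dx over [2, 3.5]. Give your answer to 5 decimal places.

4.25725

h = 0.25, n = 6.
(h/2)·[y₀ + 2y₁ + 2y₂ + 2y₃ + 2y₄ + 2y₅ + y₆] = 0.125·(34.058) = 4.25725.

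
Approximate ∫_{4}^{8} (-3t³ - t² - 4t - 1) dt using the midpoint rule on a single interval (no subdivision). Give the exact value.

M = (b−a)·f(6) = 4·(-709) = -2836.

-2836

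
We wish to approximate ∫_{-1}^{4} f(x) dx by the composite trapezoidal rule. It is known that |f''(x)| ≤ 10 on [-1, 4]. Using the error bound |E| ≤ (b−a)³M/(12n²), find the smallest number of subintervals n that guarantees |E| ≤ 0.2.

Need 1250/(12n²) ≤ 0.2.
n² ≥ 1250/(12·0.2) = 520.833 ⇒ n ≥ 22.8218, so the smallest n is 23.

23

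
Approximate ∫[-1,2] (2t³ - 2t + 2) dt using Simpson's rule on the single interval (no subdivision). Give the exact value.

S = (b−a)/6 · [f(-1) + 4f(0.5) + f(2)] = 0.5·[2 + 4·1.25 + 14] = 10.5.

10.5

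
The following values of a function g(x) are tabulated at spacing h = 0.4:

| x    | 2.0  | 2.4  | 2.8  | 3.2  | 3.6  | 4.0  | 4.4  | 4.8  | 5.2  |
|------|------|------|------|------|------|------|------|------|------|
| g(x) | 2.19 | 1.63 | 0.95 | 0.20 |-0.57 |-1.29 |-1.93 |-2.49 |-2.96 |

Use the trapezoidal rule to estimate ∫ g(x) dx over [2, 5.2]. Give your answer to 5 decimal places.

-1.55400

h = 0.4, n = 8.
(h/2)·[y₀ + 2y₁ + 2y₂ + 2y₃ + 2y₄ + 2y₅ + 2y₆ + 2y₇ + y₈] = 0.2·(-7.77) = -1.55400.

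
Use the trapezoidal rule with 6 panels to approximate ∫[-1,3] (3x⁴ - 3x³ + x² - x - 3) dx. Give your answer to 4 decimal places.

89.7284

h = (3 − (-1))/6 = 0.666667.
Nodes x₀,…,x₆ = -1, -0.333333, 0.333333, 1, 1.666667, 2.333333, 3.
f(x) = 3x⁴ - 3x³ + x² - x - 3: f₀=5, f₁=-2.407407, f₂=-3.296296, f₃=-3, f₄=7.370370, f₅=50.925926, f₆=165.
(h/2)·[f₀ + 2f₁ + 2f₂ + 2f₃ + 2f₄ + 2f₅ + f₆] = 0.333333·(269.185185) = 89.7284.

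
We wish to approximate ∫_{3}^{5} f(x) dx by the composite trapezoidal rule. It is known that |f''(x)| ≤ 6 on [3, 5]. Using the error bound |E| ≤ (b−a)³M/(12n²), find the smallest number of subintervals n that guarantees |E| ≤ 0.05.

9

Need 48/(12n²) ≤ 0.05.
n² ≥ 48/(12·0.05) = 80 ⇒ n ≥ 8.9443, so the smallest n is 9.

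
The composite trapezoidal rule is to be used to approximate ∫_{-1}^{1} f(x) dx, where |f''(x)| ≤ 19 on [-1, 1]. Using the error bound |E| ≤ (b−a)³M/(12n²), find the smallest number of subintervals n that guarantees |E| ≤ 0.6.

Need 152/(12n²) ≤ 0.6.
n² ≥ 152/(12·0.6) = 21.1111 ⇒ n ≥ 4.5947, so the smallest n is 5.

5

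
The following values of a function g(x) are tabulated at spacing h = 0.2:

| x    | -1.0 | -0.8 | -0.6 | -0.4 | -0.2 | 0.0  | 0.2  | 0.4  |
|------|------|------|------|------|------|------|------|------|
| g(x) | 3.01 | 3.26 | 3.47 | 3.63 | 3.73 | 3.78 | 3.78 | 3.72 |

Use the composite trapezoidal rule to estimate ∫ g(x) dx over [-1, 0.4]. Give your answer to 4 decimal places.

5.0030

h = 0.2, n = 7.
(h/2)·[y₀ + 2y₁ + 2y₂ + 2y₃ + 2y₄ + 2y₅ + 2y₆ + y₇] = 0.1·(50.03) = 5.0030.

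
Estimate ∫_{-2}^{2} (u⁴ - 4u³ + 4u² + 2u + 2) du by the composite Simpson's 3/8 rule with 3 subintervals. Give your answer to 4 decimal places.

h = (2 − (-2))/3 = 1.333333.
Nodes u₀,…,u₃ = -2, -0.666667, 0.666667, 2.
f(u) = u⁴ - 4u³ + 4u² + 2u + 2: f₀=62, f₁=3.827160, f₂=4.123457, f₃=6.
(3h/8)·[f₀ + 3f₁ + 3f₂ + f₃] = 0.5·(91.851852) = 45.9259.

45.9259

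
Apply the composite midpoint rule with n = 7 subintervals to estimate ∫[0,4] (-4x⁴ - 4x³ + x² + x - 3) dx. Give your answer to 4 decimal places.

-1041.4810

h = (4 − 0)/7 = 0.571429.
Midpoints m₁,…,m₇ = 0.285714, 0.857143, 1.428571, 2, 2.571429, 3.142857, 3.714286.
f(m₁)=-2.752603, f(m₂)=-6.086214, f(m₃)=-27.852145, f(m₄)=-93, f(m₅)=-236.715119, f(m₆)=-504.418576, f(m₇)=-951.767180.
h·[f(m₁) + f(m₂) + f(m₃) + f(m₄) + f(m₅) + f(m₆) + f(m₇)] = 0.571429·(-1822.591837) = -1041.4810.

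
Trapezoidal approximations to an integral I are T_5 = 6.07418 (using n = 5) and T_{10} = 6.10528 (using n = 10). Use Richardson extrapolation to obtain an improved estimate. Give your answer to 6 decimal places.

R = (4·T_{10} − T_5) / 3 = (4·6.10528 − 6.07418)/3 = (18.34694)/3 = 6.115647.

6.115647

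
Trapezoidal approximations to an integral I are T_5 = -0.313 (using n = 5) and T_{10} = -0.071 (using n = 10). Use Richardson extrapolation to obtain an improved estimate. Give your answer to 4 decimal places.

0.0097

R = (4·T_{10} − T_5) / 3 = (4·(-0.071) − (-0.313))/3 = (0.029)/3 = 0.0097.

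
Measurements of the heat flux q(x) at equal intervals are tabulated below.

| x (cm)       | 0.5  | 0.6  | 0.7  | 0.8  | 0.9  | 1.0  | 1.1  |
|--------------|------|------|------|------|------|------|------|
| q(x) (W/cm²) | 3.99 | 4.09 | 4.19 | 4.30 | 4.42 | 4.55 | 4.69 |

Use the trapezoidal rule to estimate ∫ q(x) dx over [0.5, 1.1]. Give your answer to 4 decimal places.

2.5890

h = 0.1, n = 6.
(h/2)·[y₀ + 2y₁ + 2y₂ + 2y₃ + 2y₄ + 2y₅ + y₆] = 0.05·(51.78) = 2.5890.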